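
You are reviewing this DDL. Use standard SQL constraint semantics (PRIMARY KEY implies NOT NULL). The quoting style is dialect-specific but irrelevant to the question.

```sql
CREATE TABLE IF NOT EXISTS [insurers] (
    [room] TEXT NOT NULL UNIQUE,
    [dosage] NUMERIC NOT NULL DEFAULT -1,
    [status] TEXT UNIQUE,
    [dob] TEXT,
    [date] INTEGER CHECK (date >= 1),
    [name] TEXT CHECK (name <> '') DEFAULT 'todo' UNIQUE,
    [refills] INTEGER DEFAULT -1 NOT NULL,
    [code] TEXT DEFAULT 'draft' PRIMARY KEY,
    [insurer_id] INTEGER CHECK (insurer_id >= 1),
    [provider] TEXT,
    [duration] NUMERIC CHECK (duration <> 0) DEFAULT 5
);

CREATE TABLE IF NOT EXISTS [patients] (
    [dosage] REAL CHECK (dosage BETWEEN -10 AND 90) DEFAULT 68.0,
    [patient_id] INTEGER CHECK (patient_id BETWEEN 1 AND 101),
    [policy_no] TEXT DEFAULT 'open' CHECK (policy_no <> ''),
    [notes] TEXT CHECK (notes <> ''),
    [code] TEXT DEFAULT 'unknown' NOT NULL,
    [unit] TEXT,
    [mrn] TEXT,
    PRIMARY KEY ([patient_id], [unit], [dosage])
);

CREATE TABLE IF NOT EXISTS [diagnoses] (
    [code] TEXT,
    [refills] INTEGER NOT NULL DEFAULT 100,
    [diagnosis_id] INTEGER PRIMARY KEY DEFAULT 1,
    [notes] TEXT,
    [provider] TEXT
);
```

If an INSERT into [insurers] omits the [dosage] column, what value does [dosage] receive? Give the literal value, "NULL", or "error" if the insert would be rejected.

-1

dosage has an explicit DEFAULT -1.
When the column is omitted from an INSERT, that default is used.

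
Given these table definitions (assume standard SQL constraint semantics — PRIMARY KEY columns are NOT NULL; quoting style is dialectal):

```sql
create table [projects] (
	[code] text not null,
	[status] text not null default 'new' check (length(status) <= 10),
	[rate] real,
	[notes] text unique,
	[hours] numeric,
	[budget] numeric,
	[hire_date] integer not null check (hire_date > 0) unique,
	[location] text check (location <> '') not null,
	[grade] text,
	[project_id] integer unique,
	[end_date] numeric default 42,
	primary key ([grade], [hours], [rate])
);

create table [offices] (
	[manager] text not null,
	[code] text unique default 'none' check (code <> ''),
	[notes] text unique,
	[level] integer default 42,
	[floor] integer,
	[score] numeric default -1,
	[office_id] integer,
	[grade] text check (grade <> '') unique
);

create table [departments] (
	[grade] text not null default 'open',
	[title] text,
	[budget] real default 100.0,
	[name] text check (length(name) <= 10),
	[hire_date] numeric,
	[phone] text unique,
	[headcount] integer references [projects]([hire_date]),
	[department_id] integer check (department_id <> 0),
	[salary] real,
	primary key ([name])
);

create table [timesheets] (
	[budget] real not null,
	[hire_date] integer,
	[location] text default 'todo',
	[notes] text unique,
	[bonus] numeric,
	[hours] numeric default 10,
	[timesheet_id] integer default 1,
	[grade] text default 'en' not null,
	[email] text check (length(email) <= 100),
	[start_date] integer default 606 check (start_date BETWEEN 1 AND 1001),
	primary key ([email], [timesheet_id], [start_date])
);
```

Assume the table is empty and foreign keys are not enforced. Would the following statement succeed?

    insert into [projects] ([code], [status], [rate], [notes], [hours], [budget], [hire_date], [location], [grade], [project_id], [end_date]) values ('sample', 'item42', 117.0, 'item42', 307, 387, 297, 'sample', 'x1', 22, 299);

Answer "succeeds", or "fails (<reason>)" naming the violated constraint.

NOT NULL columns: code is supplied; grade is supplied; hire_date is supplied; hours is supplied; location is supplied; rate is supplied; status is supplied.
CHECK constraints: 'item42' satisfies (length(status) <= 10); 297 satisfies (hire_date > 0); 'sample' satisfies (location <> '').
No constraint is violated.

succeeds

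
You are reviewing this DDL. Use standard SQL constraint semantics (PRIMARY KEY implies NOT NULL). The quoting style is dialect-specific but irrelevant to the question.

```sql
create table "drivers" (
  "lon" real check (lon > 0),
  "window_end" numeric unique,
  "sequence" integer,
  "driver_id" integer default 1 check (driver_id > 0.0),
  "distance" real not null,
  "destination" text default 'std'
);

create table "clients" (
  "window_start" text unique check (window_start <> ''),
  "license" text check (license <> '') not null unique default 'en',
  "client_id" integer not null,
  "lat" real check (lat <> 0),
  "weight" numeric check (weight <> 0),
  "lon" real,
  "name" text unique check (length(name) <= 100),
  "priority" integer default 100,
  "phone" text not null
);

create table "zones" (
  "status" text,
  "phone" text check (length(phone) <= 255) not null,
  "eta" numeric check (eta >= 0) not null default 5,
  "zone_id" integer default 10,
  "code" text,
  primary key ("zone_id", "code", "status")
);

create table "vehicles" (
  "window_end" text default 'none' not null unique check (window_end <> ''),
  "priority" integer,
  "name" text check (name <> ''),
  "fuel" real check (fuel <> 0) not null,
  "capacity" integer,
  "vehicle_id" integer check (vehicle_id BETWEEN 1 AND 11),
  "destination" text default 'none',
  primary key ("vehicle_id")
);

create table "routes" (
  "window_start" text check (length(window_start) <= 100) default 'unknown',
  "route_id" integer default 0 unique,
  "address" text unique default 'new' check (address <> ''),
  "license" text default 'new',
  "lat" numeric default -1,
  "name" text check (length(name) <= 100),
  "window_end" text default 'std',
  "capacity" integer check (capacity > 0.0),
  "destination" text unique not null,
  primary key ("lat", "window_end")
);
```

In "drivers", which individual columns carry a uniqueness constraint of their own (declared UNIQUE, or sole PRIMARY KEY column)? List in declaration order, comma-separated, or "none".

window_end

- lon: no UNIQUE or single-column PK constraint.
- window_end: declared UNIQUE → unique.
- sequence: no UNIQUE or single-column PK constraint.
- driver_id: no UNIQUE or single-column PK constraint.
- distance: no UNIQUE or single-column PK constraint.
- destination: no UNIQUE or single-column PK constraint.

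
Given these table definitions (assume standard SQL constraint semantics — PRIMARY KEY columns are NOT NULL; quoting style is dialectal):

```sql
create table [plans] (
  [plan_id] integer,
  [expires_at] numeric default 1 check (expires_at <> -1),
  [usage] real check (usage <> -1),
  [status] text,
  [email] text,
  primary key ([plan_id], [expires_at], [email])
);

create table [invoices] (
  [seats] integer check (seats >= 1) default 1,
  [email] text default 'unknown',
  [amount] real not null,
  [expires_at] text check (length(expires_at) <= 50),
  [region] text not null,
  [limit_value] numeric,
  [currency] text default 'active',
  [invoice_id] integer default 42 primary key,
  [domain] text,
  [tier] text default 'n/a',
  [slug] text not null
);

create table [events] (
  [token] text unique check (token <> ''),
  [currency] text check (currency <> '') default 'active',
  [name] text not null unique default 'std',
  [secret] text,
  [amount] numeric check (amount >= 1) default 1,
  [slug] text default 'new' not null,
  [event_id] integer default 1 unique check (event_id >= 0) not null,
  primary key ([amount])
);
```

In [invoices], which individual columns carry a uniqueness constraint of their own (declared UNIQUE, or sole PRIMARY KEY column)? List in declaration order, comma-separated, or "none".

- seats: no UNIQUE or single-column PK constraint.
- email: no UNIQUE or single-column PK constraint.
- amount: no UNIQUE or single-column PK constraint.
- expires_at: no UNIQUE or single-column PK constraint.
- region: no UNIQUE or single-column PK constraint.
- limit_value: no UNIQUE or single-column PK constraint.
- currency: no UNIQUE or single-column PK constraint.
- invoice_id: single-column PRIMARY KEY → unique.
- domain: no UNIQUE or single-column PK constraint.
- tier: no UNIQUE or single-column PK constraint.
- slug: no UNIQUE or single-column PK constraint.

invoice_id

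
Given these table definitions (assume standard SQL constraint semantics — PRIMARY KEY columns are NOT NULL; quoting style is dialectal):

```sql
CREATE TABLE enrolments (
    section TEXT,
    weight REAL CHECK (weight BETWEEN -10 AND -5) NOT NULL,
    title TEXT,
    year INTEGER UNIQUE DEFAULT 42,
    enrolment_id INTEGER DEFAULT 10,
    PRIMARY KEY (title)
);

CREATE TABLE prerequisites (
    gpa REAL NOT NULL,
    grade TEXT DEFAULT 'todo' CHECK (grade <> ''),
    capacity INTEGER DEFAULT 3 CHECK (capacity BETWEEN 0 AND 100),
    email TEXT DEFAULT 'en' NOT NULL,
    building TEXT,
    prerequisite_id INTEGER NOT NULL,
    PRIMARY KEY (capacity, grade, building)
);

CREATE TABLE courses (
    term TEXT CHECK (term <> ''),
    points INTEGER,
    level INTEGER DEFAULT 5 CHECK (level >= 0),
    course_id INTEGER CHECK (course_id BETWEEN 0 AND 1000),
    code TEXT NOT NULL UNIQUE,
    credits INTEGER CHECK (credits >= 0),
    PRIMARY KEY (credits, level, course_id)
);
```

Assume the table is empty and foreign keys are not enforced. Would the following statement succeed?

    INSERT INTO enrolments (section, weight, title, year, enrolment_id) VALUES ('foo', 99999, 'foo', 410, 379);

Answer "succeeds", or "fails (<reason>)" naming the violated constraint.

fails (CHECK on weight)

The value 99999 for weight violates CHECK (weight BETWEEN -10 AND -5).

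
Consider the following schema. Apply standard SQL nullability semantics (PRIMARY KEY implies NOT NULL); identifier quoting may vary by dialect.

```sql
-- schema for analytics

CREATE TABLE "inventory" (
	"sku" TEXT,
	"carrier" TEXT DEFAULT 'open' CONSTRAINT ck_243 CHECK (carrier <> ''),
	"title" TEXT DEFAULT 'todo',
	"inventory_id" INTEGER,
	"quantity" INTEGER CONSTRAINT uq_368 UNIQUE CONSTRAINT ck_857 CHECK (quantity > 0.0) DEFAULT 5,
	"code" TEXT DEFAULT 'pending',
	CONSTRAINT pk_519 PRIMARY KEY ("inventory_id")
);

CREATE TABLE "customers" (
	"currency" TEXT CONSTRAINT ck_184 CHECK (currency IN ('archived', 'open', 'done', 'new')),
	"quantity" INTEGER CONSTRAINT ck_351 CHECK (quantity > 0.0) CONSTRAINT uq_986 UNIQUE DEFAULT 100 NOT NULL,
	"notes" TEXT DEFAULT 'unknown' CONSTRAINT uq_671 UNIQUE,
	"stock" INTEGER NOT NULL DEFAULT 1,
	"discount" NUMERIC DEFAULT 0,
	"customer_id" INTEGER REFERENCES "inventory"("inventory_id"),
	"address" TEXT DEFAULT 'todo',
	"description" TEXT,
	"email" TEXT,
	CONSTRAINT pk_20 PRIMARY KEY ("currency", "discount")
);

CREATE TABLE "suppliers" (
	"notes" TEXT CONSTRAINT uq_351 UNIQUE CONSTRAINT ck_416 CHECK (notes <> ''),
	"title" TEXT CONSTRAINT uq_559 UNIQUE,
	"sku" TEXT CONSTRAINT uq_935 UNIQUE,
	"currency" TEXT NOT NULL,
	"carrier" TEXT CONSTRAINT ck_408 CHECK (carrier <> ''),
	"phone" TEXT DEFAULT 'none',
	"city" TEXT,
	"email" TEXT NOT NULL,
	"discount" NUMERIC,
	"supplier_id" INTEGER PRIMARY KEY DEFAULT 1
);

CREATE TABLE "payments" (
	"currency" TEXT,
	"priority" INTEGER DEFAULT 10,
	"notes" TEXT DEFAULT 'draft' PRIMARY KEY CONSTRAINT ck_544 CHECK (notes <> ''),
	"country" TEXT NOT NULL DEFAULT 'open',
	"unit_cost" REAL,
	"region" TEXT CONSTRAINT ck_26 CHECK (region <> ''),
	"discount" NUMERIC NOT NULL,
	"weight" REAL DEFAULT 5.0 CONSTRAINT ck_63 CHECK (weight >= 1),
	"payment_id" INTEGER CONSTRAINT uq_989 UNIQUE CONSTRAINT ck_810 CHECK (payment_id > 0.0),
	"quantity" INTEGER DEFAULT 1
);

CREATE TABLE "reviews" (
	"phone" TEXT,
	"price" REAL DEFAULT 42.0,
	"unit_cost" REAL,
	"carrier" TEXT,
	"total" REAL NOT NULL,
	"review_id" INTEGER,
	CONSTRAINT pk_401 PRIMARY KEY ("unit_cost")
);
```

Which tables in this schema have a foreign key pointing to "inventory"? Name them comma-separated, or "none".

- customers.customer_id references inventory(inventory_id).

customers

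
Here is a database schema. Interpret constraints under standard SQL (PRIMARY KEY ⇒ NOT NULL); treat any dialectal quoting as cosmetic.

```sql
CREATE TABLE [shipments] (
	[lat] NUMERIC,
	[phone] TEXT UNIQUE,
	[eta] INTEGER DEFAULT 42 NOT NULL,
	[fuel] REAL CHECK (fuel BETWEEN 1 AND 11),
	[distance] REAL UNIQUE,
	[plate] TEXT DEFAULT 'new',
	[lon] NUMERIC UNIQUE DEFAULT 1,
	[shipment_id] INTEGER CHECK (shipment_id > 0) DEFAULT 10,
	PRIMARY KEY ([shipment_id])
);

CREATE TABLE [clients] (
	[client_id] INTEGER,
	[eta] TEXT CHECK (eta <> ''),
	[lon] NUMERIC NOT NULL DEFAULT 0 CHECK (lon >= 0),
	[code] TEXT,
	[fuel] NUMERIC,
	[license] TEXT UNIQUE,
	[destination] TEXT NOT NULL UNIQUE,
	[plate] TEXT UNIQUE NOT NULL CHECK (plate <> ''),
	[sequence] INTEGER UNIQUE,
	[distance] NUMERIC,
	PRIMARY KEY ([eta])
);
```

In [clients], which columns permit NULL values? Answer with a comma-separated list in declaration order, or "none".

client_id, code, fuel, license, sequence, distance

- client_id: no NOT NULL constraint applies → nullable.
- eta: part of the PRIMARY KEY, which implies NOT NULL → not nullable.
- lon: declared NOT NULL → not nullable.
- code: no NOT NULL constraint applies → nullable.
- fuel: no NOT NULL constraint applies → nullable.
- license: UNIQUE does not imply NOT NULL → nullable.
- destination: declared NOT NULL → not nullable.
- plate: declared NOT NULL → not nullable.
- sequence: UNIQUE does not imply NOT NULL → nullable.
- distance: no NOT NULL constraint applies → nullable.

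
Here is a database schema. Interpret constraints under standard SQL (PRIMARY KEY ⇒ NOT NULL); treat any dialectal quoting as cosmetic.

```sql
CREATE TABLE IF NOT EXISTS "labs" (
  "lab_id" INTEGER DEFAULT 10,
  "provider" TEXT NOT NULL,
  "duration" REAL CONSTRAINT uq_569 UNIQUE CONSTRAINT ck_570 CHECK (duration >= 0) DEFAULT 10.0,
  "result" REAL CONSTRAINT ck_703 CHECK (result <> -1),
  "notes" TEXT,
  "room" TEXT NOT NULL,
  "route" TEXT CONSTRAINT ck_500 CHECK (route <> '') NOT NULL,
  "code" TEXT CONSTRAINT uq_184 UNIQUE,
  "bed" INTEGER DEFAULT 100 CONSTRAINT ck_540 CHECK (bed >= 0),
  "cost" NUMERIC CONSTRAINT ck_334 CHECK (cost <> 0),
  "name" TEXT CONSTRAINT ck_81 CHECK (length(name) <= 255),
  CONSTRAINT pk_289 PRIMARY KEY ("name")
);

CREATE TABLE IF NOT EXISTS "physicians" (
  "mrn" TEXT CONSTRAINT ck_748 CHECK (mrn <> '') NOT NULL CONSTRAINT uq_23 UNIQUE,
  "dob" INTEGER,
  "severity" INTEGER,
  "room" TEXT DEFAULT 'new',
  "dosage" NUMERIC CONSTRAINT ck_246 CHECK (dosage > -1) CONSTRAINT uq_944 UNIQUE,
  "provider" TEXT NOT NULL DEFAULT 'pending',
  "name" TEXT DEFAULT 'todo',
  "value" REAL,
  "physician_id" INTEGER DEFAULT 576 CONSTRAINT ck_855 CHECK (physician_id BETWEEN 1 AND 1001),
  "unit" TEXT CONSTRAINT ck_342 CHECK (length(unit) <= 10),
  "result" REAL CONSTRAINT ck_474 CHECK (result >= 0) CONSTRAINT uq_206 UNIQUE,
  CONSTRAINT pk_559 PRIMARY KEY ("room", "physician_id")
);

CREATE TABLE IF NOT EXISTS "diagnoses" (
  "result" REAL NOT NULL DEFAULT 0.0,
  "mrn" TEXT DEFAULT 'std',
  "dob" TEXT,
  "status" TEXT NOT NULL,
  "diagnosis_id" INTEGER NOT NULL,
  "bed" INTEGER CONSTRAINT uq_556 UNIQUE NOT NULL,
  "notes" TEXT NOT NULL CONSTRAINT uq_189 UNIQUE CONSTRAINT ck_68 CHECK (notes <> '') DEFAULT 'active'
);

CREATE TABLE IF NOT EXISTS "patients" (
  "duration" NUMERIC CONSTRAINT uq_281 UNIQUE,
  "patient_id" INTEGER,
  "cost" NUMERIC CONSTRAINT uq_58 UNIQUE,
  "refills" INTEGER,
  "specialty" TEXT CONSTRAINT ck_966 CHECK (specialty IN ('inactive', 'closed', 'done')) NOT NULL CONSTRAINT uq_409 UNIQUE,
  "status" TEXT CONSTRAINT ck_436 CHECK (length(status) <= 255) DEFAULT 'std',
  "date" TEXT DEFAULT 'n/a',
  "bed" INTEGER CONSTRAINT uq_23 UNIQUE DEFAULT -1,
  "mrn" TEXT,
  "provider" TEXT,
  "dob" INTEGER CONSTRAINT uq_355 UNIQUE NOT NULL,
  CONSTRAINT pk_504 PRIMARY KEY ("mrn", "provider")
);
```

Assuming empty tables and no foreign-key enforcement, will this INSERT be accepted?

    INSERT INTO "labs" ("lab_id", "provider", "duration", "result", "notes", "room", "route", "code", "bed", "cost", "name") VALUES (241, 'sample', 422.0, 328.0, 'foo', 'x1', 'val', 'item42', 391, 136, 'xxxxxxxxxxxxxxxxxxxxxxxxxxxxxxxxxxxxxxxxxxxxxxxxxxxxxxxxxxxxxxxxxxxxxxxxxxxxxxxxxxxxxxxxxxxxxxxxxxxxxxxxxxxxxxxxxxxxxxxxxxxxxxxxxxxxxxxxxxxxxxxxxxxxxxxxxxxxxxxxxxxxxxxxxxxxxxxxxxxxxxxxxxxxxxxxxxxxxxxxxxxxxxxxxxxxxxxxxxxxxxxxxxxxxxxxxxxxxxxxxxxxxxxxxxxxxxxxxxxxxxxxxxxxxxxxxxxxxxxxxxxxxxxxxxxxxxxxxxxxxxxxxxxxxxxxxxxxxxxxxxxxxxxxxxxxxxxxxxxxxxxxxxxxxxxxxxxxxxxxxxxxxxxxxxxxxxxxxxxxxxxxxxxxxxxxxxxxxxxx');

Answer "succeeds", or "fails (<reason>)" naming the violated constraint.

The value 'xxxxxxxxxxxxxxxxxxxxxxxxxxxxxxxxxxxxxxxxxxxxxxxxxxxxxxxxxxxxxxxxxxxxxxxxxxxxxxxxxxxxxxxxxxxxxxxxxxxxxxxxxxxxxxxxxxxxxxxxxxxxxxxxxxxxxxxxxxxxxxxxxxxxxxxxxxxxxxxxxxxxxxxxxxxxxxxxxxxxxxxxxxxxxxxxxxxxxxxxxxxxxxxxxxxxxxxxxxxxxxxxxxxxxxxxxxxxxxxxxxxxxxxxxxxxxxxxxxxxxxxxxxxxxxxxxxxxxxxxxxxxxxxxxxxxxxxxxxxxxxxxxxxxxxxxxxxxxxxxxxxxxxxxxxxxxxxxxxxxxxxxxxxxxxxxxxxxxxxxxxxxxxxxxxxxxxxxxxxxxxxxxxxxxxxxxxxxxxxx' for name violates CHECK (length(name) <= 255).

fails (CHECK on name)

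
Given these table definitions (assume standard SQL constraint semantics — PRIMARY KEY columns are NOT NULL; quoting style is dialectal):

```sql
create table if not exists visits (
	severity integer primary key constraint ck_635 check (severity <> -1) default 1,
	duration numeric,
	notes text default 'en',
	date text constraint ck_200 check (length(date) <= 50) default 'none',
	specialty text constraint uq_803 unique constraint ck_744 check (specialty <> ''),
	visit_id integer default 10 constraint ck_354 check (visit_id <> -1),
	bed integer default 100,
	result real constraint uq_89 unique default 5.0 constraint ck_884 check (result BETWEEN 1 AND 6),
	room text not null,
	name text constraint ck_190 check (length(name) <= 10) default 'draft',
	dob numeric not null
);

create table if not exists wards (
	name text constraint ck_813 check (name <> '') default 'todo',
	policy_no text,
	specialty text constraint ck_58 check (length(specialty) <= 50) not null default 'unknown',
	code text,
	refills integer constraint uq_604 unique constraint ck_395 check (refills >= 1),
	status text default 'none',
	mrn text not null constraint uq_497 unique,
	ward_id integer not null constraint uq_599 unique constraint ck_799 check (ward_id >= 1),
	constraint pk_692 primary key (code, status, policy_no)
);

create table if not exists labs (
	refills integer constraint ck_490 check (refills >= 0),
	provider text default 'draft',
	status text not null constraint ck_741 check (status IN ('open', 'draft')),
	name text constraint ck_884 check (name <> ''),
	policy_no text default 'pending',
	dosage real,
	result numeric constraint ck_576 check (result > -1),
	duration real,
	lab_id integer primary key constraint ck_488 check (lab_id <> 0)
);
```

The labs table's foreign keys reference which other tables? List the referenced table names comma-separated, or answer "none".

none

No column in labs has a REFERENCES clause.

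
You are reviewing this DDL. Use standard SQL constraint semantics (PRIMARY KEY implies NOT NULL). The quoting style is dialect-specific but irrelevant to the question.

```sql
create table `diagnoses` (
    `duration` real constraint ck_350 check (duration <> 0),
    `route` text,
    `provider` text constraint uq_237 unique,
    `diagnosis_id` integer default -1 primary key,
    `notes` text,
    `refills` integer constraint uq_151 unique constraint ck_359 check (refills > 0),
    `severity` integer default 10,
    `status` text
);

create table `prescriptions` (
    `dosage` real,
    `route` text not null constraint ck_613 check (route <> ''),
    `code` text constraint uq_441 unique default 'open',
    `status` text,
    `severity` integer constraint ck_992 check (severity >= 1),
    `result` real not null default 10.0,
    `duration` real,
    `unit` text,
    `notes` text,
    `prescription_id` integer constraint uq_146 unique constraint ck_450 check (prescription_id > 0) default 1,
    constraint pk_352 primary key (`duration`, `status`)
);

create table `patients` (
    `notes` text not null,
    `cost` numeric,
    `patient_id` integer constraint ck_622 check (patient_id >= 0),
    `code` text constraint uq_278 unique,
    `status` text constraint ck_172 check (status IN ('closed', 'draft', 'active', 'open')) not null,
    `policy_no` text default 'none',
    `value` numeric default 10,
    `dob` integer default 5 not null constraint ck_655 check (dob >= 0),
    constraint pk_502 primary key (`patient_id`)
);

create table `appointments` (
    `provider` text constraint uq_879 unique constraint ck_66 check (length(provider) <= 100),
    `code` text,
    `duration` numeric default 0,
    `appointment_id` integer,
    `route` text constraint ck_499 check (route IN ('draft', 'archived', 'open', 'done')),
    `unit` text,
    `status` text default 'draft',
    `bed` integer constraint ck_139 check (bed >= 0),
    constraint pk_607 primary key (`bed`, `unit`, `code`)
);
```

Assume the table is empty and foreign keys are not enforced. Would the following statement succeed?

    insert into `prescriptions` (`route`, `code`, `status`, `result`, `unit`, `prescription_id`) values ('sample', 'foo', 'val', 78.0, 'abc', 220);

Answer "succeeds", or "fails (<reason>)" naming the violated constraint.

fails (NOT NULL on duration)

duration is omitted from the column list and has no DEFAULT, so it would receive NULL.
But duration is part of the PRIMARY KEY (implied NOT NULL).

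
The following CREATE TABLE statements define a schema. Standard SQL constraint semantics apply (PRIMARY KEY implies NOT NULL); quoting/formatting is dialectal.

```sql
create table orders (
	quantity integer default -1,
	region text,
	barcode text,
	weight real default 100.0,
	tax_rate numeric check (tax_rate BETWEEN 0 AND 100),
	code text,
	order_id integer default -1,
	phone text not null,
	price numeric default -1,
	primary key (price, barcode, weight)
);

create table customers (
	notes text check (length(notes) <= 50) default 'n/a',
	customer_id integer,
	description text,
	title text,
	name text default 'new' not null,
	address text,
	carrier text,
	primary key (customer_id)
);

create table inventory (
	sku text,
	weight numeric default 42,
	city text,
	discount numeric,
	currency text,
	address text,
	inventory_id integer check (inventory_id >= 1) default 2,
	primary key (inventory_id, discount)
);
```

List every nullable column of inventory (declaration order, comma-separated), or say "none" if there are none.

- sku: no NOT NULL constraint applies → nullable.
- weight: DEFAULT only fills an omitted column; an explicit NULL is still allowed → nullable.
- city: no NOT NULL constraint applies → nullable.
- discount: part of the PRIMARY KEY, which implies NOT NULL → not nullable.
- currency: no NOT NULL constraint applies → nullable.
- address: no NOT NULL constraint applies → nullable.
- inventory_id: part of the PRIMARY KEY, which implies NOT NULL → not nullable.

sku, weight, city, currency, address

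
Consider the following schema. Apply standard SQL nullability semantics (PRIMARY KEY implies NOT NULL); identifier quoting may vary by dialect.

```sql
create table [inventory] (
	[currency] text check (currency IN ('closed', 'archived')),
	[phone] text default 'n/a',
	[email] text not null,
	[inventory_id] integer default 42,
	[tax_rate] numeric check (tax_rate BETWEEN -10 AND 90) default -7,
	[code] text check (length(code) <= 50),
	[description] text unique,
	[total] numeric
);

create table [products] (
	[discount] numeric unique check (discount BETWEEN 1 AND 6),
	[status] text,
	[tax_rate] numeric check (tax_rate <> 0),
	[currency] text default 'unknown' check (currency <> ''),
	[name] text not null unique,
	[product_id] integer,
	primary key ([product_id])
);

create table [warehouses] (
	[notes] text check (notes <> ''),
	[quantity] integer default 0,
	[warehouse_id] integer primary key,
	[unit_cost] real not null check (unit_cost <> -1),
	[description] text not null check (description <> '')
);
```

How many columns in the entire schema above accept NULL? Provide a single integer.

13

inventory: 7 nullable (currency, phone, inventory_id, tax_rate, code, description, total — PK none and explicit NOT NULL columns excluded).
products: 4 nullable (discount, status, tax_rate, currency — PK (product_id) and explicit NOT NULL columns excluded).
warehouses: 2 nullable (notes, quantity — PK (warehouse_id) and explicit NOT NULL columns excluded).
Total: 7 + 4 + 2 = 13.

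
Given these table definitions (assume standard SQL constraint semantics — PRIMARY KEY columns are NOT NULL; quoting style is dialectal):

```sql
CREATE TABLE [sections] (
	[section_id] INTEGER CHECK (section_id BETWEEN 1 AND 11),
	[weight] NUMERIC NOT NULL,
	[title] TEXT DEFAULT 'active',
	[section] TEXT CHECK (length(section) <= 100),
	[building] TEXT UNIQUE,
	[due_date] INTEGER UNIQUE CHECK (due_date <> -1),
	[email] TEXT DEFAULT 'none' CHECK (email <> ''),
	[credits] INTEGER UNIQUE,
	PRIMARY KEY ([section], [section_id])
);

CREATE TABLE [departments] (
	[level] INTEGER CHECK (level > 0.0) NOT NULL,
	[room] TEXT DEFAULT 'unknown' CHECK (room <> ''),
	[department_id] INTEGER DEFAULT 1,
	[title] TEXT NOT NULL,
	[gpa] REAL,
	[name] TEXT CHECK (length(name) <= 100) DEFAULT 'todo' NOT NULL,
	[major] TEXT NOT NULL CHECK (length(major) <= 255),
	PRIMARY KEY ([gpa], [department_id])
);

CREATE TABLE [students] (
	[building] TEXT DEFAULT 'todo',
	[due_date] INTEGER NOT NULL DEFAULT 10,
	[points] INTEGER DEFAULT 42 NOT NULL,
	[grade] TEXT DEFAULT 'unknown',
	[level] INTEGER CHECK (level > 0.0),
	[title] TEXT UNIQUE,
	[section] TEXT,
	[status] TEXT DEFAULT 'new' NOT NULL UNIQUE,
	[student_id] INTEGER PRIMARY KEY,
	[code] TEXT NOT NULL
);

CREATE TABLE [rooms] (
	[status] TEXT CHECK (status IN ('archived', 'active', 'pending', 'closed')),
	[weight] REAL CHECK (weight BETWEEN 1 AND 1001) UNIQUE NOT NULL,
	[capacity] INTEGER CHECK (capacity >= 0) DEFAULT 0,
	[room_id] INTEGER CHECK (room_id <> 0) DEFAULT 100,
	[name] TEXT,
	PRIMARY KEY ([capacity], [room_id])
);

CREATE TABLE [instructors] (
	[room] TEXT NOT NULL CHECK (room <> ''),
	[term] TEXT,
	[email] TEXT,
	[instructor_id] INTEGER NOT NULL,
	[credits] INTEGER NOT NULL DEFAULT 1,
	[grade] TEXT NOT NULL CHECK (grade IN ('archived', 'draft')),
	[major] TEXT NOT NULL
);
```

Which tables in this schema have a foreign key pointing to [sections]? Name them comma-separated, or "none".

none

No REFERENCES clause anywhere in the schema names sections.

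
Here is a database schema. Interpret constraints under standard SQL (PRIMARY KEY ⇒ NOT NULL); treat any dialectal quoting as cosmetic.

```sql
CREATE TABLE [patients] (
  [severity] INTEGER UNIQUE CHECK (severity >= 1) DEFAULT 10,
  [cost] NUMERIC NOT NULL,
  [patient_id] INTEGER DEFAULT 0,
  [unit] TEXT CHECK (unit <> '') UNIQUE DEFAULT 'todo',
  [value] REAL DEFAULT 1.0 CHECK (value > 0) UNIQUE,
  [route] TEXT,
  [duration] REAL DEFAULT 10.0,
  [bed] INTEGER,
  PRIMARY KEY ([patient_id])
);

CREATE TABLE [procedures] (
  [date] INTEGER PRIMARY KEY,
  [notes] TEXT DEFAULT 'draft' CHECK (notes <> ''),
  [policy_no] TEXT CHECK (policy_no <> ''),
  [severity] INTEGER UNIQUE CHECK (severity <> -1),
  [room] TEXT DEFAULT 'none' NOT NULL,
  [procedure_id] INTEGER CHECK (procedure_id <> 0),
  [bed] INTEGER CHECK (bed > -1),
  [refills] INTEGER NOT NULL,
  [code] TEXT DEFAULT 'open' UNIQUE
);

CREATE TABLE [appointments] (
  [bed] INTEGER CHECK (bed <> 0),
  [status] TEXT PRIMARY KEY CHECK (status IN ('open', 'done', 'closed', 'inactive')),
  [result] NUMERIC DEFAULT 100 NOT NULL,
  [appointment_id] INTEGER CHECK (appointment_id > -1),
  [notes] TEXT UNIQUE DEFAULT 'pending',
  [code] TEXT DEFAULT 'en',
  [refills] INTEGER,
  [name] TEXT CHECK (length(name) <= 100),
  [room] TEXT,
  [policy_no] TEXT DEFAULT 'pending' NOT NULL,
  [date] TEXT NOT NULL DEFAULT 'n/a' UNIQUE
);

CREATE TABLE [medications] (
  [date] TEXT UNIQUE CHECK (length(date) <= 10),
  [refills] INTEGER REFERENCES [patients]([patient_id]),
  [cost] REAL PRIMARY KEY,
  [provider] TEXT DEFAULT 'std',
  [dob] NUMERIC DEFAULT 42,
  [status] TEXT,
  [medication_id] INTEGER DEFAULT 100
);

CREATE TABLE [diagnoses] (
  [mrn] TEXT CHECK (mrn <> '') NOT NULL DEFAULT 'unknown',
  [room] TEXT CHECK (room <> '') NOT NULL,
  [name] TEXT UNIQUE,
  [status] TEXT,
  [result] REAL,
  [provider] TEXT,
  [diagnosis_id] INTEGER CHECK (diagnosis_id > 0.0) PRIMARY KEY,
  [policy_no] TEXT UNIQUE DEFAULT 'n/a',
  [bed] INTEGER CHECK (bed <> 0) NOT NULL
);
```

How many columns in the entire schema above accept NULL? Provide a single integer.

patients: 6 nullable (severity, unit, value, route, duration, bed — PK (patient_id) and explicit NOT NULL columns excluded).
procedures: 6 nullable (notes, policy_no, severity, procedure_id, bed, code — PK (date) and explicit NOT NULL columns excluded).
appointments: 7 nullable (bed, appointment_id, notes, code, refills, name, room — PK (status) and explicit NOT NULL columns excluded).
medications: 6 nullable (date, refills, provider, dob, status, medication_id — PK (cost) and explicit NOT NULL columns excluded).
diagnoses: 5 nullable (name, status, result, provider, policy_no — PK (diagnosis_id) and explicit NOT NULL columns excluded).
Total: 6 + 6 + 7 + 6 + 5 = 30.

30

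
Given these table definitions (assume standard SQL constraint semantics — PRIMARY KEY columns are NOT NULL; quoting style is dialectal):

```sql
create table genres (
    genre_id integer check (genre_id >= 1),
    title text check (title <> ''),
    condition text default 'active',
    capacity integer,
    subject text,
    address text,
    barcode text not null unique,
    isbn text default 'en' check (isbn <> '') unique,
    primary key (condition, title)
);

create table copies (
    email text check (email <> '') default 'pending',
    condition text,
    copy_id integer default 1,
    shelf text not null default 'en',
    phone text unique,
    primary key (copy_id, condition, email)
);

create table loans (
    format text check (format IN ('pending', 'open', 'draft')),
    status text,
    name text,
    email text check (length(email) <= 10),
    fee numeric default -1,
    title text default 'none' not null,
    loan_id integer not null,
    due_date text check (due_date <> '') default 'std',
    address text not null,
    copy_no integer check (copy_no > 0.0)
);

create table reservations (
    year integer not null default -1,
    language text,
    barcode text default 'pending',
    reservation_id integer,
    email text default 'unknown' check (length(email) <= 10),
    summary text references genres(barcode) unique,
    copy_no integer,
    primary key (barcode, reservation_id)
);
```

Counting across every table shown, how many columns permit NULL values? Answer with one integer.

17

genres: 5 nullable (genre_id, capacity, subject, address, isbn — PK (condition, title) and explicit NOT NULL columns excluded).
copies: 1 nullable (phone — PK (copy_id, condition, email) and explicit NOT NULL columns excluded).
loans: 7 nullable (format, status, name, email, fee, due_date, copy_no — PK none and explicit NOT NULL columns excluded).
reservations: 4 nullable (language, email, summary, copy_no — PK (barcode, reservation_id) and explicit NOT NULL columns excluded).
Total: 5 + 1 + 7 + 4 = 17.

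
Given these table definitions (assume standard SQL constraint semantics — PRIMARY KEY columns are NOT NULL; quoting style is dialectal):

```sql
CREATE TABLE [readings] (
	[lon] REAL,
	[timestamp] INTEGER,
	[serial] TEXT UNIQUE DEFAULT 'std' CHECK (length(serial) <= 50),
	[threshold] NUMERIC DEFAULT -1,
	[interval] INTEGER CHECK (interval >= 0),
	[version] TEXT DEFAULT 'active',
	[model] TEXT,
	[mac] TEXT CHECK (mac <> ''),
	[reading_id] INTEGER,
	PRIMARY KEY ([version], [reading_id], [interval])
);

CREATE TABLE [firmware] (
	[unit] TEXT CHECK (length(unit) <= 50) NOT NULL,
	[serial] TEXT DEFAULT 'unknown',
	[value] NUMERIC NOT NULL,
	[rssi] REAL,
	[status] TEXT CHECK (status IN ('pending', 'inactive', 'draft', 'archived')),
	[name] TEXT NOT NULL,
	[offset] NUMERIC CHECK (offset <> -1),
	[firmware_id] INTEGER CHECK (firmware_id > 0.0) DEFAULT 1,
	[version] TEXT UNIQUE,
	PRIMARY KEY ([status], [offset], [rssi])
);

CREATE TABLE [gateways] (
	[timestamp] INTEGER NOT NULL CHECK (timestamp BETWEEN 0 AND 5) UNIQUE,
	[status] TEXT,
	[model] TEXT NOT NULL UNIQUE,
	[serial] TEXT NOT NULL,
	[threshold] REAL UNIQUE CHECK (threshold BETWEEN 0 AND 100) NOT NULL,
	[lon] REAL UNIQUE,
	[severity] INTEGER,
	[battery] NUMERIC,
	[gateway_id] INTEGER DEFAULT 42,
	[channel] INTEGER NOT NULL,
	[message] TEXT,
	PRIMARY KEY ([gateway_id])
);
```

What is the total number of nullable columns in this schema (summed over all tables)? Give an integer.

readings: 6 nullable (lon, timestamp, serial, threshold, model, mac — PK (version, reading_id, interval) and explicit NOT NULL columns excluded).
firmware: 3 nullable (serial, firmware_id, version — PK (status, offset, rssi) and explicit NOT NULL columns excluded).
gateways: 5 nullable (status, lon, severity, battery, message — PK (gateway_id) and explicit NOT NULL columns excluded).
Total: 6 + 3 + 5 = 14.

14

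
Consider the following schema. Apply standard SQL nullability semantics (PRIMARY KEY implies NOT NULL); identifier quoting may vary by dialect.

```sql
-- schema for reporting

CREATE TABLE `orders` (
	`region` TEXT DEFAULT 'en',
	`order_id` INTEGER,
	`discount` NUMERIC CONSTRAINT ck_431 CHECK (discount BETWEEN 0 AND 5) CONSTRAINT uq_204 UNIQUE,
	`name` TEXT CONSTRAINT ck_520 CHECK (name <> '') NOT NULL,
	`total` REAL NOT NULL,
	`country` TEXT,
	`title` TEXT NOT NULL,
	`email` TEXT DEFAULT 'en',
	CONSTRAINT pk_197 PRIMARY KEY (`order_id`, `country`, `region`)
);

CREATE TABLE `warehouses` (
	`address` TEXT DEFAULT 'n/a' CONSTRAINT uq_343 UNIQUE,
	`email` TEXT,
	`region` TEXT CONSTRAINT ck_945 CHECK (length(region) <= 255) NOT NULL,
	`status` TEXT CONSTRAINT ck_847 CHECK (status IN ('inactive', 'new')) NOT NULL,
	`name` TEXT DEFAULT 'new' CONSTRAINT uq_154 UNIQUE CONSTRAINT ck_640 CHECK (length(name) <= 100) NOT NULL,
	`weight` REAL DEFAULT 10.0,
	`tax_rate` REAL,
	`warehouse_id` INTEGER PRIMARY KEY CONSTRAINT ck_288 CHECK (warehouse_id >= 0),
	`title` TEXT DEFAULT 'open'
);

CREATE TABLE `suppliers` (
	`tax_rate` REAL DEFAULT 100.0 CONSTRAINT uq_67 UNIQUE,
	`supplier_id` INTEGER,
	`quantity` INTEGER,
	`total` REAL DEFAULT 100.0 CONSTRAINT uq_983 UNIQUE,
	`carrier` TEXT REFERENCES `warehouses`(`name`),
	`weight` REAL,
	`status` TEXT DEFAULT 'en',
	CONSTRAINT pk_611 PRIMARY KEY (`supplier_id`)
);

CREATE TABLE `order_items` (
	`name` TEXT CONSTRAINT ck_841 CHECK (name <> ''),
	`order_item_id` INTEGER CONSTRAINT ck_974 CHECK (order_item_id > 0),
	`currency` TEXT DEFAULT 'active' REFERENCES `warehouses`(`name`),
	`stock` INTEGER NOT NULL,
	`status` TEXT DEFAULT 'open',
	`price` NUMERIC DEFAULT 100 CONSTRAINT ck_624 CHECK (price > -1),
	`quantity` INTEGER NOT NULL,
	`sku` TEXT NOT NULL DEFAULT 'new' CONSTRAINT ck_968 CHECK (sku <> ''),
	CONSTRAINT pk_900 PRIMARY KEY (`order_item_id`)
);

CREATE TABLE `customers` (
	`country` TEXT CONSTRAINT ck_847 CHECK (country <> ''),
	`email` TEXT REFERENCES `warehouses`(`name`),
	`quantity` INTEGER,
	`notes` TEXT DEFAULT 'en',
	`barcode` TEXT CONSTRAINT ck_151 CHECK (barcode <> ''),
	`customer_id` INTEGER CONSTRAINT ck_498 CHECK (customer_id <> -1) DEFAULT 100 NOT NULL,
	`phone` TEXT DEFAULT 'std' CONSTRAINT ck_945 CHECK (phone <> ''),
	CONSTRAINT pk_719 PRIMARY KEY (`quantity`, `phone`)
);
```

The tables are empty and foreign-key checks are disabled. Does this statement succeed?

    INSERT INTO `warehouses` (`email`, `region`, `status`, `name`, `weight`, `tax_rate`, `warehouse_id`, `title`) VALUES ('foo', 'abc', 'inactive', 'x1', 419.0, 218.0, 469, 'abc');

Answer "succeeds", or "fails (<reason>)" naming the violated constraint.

NOT NULL columns: name is supplied; region is supplied; status is supplied; warehouse_id is supplied.
CHECK constraints: 'abc' satisfies (length(region) <= 255); 'inactive' satisfies (status IN ('inactive', 'new')); 'x1' satisfies (length(name) <= 100); 469 satisfies (warehouse_id >= 0).
No constraint is violated.

succeeds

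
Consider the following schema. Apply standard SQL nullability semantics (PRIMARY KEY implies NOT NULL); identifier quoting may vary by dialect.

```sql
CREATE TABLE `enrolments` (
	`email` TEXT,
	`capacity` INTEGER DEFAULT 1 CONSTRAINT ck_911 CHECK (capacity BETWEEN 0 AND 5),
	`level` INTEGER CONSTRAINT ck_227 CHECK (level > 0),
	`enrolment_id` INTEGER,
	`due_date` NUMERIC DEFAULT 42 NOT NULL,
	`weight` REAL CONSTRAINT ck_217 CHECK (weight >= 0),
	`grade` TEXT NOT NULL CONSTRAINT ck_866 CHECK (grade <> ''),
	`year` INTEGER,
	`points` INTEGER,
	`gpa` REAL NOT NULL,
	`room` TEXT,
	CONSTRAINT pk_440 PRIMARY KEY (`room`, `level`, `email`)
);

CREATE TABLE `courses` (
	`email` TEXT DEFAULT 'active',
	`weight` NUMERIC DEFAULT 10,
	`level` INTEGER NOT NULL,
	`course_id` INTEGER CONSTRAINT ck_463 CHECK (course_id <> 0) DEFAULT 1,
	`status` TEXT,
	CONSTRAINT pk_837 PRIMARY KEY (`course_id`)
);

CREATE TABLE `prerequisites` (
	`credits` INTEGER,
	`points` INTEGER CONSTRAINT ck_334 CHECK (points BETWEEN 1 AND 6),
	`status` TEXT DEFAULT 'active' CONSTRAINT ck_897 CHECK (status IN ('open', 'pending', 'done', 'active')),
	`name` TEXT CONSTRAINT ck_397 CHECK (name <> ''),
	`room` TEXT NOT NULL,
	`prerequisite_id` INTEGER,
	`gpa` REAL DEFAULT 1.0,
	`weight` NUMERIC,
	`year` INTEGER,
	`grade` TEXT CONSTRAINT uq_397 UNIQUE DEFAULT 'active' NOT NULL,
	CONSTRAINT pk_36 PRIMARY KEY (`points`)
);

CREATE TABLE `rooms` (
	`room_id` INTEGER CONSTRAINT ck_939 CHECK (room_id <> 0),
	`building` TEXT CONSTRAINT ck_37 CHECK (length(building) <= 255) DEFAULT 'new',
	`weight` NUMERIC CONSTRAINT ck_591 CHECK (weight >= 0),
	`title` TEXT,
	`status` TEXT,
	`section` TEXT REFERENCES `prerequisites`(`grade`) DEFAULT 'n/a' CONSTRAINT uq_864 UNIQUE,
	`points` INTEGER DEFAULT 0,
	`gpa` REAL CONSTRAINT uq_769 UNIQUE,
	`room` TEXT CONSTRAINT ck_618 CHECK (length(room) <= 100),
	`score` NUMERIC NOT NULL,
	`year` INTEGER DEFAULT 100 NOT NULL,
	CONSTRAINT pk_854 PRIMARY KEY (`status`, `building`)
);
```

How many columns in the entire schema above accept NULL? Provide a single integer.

22

enrolments: 5 nullable (capacity, enrolment_id, weight, year, points — PK (room, level, email) and explicit NOT NULL columns excluded).
courses: 3 nullable (email, weight, status — PK (course_id) and explicit NOT NULL columns excluded).
prerequisites: 7 nullable (credits, status, name, prerequisite_id, gpa, weight, year — PK (points) and explicit NOT NULL columns excluded).
rooms: 7 nullable (room_id, weight, title, section, points, gpa, room — PK (status, building) and explicit NOT NULL columns excluded).
Total: 5 + 3 + 7 + 7 = 22.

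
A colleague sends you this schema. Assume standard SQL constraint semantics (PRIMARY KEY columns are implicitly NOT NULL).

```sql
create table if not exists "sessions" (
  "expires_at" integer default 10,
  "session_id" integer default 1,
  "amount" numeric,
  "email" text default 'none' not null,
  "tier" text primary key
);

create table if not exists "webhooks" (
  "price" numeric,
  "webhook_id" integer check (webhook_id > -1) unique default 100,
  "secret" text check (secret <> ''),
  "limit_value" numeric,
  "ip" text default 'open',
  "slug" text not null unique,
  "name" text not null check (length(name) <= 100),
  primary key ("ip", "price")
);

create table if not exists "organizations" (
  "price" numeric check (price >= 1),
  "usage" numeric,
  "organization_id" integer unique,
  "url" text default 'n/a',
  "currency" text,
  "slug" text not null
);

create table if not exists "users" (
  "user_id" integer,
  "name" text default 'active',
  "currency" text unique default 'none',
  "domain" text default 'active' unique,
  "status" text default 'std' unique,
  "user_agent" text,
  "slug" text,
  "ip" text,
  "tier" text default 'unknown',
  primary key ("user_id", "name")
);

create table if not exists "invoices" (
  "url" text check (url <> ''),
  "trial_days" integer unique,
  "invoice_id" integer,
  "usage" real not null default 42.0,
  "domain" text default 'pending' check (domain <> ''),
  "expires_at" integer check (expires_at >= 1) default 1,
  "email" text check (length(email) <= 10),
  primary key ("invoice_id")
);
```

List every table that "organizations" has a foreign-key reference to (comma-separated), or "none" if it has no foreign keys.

none

No column in organizations has a REFERENCES clause.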